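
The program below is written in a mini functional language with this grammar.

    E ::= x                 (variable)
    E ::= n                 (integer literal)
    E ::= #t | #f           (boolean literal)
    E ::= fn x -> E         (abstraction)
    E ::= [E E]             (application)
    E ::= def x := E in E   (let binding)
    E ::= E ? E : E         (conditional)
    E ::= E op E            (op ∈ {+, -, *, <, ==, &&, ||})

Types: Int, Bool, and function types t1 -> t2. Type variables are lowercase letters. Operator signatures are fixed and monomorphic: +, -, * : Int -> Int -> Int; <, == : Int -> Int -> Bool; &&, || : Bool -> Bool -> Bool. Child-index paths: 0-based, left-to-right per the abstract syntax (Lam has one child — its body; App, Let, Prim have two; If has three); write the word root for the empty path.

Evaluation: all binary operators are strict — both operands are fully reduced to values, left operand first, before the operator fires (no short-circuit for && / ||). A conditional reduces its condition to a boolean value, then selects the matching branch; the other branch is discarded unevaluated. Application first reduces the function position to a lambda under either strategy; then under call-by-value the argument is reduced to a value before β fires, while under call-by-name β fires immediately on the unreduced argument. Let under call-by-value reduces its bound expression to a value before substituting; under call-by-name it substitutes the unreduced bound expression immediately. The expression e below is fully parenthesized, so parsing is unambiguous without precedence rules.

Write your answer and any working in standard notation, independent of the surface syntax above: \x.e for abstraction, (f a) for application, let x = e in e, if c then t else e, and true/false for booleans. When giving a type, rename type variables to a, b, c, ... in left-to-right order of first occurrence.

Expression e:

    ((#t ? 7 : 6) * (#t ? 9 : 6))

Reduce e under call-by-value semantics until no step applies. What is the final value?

Working:
step 0: ((if true then 7 else 6) * (if true then 9 else 6))
step 1: [if@0] (7 * (if true then 9 else 6))
step 2: [if@1] (7 * 9)
step 3: [delta@root] 63

Answer: 63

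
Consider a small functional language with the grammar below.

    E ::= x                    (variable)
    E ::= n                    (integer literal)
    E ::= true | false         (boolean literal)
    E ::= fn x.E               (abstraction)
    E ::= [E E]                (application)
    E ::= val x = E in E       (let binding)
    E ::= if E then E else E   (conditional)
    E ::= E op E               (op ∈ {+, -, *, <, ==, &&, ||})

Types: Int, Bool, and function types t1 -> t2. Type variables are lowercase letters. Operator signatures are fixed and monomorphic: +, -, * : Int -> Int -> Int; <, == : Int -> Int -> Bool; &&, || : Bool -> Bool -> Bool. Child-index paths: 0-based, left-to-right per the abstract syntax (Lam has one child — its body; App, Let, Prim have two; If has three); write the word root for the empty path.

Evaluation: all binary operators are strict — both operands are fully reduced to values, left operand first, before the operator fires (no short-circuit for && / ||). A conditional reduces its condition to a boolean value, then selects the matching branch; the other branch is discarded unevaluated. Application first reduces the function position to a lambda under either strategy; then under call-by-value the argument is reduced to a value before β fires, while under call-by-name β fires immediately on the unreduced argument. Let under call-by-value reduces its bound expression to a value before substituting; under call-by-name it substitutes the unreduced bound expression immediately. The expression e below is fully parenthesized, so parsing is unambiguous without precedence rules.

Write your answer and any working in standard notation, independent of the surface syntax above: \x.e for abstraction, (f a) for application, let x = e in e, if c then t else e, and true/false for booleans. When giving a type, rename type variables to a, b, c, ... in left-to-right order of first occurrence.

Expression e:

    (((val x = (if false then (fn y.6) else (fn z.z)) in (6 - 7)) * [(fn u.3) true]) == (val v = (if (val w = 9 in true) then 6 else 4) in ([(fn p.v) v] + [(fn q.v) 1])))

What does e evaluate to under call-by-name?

Trace:
step 0: (((let x = (if false then (\y.6) else (\z.z)) in (6 - 7)) * ((\u.3) true)) == (let v = (if (let w = 9 in true) then 6 else 4) in (((\p.v) v) + ((\q.v) 1))))
step 1: [let@0.0] (((6 - 7) * ((\u.3) true)) == (let v = (if (let w = 9 in true) then 6 else 4) in (((\p.v) v) + ((\q.v) 1))))
step 2: [delta@0.0] ((-1 * ((\u.3) true)) == (let v = (if (let w = 9 in true) then 6 else 4) in (((\p.v) v) + ((\q.v) 1))))
step 3: [beta@0.1] ((-1 * 3) == (let v = (if (let w = 9 in true) then 6 else 4) in (((\p.v) v) + ((\q.v) 1))))
step 4: [delta@0] (-3 == (let v = (if (let w = 9 in true) then 6 else 4) in (((\p.v) v) + ((\q.v) 1))))
step 5: [let@1] (-3 == (((\p.(if (let w = 9 in true) then 6 else 4)) (if (let w = 9 in true) then 6 else 4)) + ((\q.(if (let w = 9 in true) then 6 else 4)) 1)))
step 6: [beta@1.0] (-3 == ((if (let w = 9 in true) then 6 else 4) + ((\q.(if (let w = 9 in true) then 6 else 4)) 1)))
step 7: [let@1.0.0] (-3 == ((if true then 6 else 4) + ((\q.(if (let w = 9 in true) then 6 else 4)) 1)))
step 8: [if@1.0] (-3 == (6 + ((\q.(if (let w = 9 in true) then 6 else 4)) 1)))
step 9: [beta@1.1] (-3 == (6 + (if (let w = 9 in true) then 6 else 4)))
step 10: [let@1.1.0] (-3 == (6 + (if true then 6 else 4)))
step 11: [if@1.1] (-3 == (6 + 6))
step 12: [delta@1] (-3 == 12)
step 13: [delta@root] false

Answer: false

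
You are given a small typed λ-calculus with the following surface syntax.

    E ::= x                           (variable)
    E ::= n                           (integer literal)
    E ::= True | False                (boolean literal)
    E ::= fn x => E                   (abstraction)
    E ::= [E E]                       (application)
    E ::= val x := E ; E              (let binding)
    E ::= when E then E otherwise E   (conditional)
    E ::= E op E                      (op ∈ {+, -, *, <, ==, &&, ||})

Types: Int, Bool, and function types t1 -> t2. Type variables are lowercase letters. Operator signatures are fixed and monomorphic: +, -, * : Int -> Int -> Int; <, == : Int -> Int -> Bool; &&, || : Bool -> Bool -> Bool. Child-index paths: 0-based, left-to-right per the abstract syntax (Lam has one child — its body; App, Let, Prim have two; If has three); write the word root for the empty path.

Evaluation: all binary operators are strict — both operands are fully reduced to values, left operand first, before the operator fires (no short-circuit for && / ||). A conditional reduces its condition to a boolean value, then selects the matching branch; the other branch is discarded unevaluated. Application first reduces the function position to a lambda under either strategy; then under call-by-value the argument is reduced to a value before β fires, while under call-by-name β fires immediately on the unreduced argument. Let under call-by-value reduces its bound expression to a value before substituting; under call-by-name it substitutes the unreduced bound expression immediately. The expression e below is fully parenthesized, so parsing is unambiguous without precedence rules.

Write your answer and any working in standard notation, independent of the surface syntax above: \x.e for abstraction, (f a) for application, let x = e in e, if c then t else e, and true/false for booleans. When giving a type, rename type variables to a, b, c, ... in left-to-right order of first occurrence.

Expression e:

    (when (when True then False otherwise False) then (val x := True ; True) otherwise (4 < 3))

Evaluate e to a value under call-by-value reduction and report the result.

Answer: false

Derivation:
step 0: (if (if true then false else false) then (let x = true in true) else (4 < 3))
step 1: [if@0] (if false then (let x = true in true) else (4 < 3))
step 2: [if@root] (4 < 3)
step 3: [delta@root] false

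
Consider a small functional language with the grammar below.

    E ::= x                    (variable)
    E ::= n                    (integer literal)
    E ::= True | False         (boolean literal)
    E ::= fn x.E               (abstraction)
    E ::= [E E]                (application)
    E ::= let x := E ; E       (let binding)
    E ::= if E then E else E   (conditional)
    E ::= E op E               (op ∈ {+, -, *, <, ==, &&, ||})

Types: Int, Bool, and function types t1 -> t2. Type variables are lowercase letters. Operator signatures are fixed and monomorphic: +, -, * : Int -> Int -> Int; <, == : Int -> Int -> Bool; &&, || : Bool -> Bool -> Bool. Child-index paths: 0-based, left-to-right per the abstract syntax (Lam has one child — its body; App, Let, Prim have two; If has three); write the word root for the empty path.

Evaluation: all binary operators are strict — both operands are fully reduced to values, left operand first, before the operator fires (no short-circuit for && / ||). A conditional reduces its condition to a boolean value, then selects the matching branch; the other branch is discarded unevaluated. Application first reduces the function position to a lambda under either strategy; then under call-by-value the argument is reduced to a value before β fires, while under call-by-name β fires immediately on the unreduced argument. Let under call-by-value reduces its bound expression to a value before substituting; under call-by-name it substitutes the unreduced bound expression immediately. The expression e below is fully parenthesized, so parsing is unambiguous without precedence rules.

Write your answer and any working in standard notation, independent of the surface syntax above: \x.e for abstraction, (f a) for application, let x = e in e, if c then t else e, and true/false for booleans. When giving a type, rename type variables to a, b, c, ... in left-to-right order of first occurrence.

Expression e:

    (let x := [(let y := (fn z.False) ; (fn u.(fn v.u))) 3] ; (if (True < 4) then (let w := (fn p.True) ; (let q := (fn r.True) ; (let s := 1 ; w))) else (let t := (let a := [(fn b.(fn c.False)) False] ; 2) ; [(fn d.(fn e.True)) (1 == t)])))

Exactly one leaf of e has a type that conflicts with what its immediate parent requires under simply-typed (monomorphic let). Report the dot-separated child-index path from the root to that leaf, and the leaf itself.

Derivation:
\z._ : a -> Bool
let y : a -> Bool
u : b
\v._ : c -> b
\u._ : b -> c -> b
  unify b -> c -> b ~ Int -> d
  unify b ~ Int
  unify c -> Int ~ d
_ _ : c -> Int
let x : c -> Int
  unify Bool ~ Int
  FAIL: mismatch Bool ~ Int

Answer: 1.0.0 : true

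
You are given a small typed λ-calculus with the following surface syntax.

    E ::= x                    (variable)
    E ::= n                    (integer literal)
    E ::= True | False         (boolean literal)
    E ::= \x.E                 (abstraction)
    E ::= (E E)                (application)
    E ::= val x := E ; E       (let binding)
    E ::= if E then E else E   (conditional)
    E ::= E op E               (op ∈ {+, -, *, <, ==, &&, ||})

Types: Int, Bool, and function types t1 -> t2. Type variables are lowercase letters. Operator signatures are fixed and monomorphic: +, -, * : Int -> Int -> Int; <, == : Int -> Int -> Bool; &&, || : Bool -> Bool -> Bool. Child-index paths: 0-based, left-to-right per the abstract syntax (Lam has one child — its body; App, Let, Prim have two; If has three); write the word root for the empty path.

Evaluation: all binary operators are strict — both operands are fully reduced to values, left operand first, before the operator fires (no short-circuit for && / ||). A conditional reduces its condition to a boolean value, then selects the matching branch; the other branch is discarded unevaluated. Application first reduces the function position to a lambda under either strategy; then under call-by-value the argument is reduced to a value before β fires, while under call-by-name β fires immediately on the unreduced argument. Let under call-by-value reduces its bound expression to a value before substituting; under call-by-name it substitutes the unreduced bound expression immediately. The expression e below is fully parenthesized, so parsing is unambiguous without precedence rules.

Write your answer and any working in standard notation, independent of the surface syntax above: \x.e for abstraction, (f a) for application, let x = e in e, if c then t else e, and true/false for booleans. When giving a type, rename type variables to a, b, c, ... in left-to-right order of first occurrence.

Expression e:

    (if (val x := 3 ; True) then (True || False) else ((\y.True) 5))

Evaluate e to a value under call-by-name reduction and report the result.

Derivation:
step 0: (if (let x = 3 in true) then (true || false) else ((\y.true) 5))
step 1: [let@0] (if true then (true || false) else ((\y.true) 5))
step 2: [if@root] (true || false)
step 3: [delta@root] true

Answer: true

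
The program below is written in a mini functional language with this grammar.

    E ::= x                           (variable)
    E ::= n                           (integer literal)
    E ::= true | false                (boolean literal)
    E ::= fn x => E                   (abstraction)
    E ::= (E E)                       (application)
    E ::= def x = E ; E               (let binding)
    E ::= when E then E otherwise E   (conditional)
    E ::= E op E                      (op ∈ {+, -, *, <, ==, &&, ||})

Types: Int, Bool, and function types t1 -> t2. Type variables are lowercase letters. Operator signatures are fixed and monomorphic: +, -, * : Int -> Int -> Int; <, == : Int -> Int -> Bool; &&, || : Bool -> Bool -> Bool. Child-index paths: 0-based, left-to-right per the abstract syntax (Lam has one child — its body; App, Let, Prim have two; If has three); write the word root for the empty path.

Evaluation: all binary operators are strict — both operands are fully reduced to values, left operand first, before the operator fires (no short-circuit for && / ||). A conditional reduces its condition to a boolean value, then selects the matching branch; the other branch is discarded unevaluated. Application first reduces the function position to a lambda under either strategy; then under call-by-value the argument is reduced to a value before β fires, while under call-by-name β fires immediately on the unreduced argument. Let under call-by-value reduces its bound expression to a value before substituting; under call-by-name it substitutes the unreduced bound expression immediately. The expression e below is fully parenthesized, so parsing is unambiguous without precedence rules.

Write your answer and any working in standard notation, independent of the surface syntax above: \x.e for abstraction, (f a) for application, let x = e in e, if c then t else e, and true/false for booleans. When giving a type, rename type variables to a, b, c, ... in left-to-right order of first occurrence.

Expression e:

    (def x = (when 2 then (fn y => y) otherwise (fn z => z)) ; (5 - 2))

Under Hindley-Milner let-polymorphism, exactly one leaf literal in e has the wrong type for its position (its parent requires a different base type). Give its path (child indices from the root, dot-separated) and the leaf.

Answer: 0.0 : 2

Trace:
  unify Int ~ Bool
  FAIL: mismatch Int ~ Bool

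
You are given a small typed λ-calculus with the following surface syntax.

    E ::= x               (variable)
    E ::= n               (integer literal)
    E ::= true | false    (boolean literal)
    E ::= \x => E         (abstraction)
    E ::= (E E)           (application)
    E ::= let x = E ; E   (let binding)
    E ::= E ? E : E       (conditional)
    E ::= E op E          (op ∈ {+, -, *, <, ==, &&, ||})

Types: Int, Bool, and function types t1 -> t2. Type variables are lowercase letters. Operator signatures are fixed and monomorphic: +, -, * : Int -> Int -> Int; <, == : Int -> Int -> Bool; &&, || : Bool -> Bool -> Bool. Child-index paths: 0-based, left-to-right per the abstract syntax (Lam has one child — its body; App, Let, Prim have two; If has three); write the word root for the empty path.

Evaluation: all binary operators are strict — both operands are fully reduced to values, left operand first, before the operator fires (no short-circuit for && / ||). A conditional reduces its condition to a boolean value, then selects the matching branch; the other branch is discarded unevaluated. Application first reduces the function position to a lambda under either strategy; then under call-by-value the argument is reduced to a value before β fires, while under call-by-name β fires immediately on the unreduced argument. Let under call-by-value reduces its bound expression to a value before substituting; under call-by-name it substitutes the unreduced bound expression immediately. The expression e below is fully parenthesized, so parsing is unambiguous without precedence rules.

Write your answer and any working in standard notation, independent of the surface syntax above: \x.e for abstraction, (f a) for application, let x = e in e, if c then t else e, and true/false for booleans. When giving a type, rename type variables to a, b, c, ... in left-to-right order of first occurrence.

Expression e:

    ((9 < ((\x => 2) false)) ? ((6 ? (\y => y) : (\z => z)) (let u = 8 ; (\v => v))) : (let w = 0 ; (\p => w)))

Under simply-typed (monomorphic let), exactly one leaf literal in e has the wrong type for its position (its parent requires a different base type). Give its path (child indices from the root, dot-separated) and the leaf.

Working:
  unify Int ~ Int
\x._ : a -> Int
  unify a -> Int ~ Bool -> b
  unify a ~ Bool
  unify Int ~ b
_ _ : Int
  unify Int ~ Int
  unify Bool ~ Bool
  unify Int ~ Bool
  FAIL: mismatch Int ~ Bool

Answer: 1.0.0 : 6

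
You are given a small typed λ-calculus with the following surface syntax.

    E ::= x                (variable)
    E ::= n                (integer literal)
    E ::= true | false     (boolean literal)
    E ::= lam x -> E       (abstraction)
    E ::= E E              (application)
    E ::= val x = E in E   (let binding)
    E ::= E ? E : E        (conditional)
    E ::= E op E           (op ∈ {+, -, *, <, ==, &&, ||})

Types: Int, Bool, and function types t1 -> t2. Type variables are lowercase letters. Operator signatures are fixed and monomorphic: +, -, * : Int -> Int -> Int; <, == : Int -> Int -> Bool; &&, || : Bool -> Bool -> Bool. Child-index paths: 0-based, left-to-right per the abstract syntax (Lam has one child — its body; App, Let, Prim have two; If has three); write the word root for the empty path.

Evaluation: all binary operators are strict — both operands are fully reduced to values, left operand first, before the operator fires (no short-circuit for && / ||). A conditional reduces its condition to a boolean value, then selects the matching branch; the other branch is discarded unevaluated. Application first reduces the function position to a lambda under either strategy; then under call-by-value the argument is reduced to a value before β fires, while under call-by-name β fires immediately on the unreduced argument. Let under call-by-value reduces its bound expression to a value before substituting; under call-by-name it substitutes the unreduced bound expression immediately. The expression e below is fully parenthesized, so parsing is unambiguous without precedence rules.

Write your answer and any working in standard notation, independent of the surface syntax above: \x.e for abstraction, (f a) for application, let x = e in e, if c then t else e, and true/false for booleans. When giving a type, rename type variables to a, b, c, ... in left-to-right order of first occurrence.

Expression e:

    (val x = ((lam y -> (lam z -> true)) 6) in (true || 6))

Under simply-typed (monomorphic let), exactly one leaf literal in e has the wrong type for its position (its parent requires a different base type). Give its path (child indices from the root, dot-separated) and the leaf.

Answer: 1.1 : 6

Working:
\z._ : b -> Bool
\y._ : a -> b -> Bool
  unify a -> b -> Bool ~ Int -> c
  unify a ~ Int
  unify b -> Bool ~ c
_ _ : b -> Bool
let x : b -> Bool
  unify Bool ~ Bool
  unify Int ~ Bool
  FAIL: mismatch Int ~ Bool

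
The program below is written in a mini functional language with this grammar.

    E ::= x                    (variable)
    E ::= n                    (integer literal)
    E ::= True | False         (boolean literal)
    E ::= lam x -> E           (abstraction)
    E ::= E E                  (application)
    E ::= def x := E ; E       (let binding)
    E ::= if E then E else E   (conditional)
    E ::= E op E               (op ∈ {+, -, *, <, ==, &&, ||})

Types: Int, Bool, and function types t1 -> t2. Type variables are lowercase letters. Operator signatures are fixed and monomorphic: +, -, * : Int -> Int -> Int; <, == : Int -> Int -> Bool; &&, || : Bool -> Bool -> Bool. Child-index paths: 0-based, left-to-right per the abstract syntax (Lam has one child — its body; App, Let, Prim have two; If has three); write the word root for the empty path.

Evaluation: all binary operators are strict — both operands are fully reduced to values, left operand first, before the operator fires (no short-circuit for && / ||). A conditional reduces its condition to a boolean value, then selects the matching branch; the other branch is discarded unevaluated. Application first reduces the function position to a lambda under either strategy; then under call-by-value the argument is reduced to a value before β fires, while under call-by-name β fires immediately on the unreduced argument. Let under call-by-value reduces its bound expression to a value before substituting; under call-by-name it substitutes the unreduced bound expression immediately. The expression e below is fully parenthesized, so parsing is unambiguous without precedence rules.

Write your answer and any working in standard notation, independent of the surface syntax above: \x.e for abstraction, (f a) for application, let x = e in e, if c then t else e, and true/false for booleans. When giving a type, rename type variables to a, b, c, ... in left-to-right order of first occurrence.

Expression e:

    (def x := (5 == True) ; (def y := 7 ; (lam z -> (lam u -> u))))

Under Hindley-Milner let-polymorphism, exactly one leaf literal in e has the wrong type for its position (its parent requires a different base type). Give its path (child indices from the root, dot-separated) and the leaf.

Answer: 0.1 : true

Working:
  unify Int ~ Int
  unify Bool ~ Int
  FAIL: mismatch Bool ~ Int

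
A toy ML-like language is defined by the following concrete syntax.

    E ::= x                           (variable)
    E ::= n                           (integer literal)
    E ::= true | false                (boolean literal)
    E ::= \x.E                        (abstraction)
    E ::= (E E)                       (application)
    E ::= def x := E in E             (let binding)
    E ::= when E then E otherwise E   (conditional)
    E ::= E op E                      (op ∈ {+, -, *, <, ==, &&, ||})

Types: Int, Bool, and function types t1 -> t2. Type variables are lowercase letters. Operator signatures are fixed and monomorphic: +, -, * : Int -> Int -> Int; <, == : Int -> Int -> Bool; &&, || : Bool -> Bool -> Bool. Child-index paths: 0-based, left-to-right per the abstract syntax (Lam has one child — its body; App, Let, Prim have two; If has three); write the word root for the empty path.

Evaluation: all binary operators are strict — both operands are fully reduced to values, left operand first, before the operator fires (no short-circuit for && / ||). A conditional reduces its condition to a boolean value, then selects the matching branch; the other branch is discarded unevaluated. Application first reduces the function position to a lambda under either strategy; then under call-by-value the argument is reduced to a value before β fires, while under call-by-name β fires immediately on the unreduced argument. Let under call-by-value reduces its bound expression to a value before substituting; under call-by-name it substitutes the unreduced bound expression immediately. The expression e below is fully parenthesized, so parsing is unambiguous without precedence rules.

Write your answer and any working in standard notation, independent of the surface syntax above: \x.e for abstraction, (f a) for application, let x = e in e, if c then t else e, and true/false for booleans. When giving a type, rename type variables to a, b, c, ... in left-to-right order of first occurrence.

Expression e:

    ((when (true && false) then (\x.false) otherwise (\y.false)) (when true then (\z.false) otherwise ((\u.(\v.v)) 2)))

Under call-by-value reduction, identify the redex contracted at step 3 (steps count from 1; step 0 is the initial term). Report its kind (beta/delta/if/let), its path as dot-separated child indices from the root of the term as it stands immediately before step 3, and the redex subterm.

Answer: if at 1 : (if true then (\z.false) else ((\u.(\v.v)) 2))

Trace:
step 0: ((if (true && false) then (\x.false) else (\y.false)) (if true then (\z.false) else ((\u.(\v.v)) 2)))
step 1: [delta@0.0] ((if false then (\x.false) else (\y.false)) (if true then (\z.false) else ((\u.(\v.v)) 2)))
step 2: [if@0] ((\y.false) (if true then (\z.false) else ((\u.(\v.v)) 2)))
step 3: [if@1] ((\y.false) (\z.false))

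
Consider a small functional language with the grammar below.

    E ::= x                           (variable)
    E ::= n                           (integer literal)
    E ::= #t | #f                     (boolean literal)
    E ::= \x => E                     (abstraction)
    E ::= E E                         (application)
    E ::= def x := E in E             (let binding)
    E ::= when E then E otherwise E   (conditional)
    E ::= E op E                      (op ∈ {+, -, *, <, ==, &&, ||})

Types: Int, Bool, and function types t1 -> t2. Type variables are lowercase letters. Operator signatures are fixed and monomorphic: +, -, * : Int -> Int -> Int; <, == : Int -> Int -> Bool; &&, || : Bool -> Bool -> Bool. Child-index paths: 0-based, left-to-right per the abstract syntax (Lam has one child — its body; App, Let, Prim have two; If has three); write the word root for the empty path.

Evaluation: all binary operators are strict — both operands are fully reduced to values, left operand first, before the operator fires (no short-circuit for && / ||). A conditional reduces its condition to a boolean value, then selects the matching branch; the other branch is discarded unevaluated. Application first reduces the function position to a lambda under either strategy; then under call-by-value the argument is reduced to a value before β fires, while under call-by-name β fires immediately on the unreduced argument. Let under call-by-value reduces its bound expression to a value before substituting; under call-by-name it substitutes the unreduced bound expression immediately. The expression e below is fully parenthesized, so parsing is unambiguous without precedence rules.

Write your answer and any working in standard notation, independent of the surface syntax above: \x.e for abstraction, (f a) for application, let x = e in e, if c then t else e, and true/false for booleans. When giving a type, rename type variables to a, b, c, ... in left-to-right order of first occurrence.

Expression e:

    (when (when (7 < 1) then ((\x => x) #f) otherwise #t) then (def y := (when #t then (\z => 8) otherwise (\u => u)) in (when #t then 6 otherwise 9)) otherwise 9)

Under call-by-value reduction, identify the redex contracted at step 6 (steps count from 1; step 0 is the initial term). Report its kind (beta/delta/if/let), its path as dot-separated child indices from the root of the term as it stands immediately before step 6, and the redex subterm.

Trace:
step 0: (if (if (7 < 1) then ((\x.x) false) else true) then (let y = (if true then (\z.8) else (\u.u)) in (if true then 6 else 9)) else 9)
step 1: [delta@0.0] (if (if false then ((\x.x) false) else true) then (let y = (if true then (\z.8) else (\u.u)) in (if true then 6 else 9)) else 9)
step 2: [if@0] (if true then (let y = (if true then (\z.8) else (\u.u)) in (if true then 6 else 9)) else 9)
step 3: [if@root] (let y = (if true then (\z.8) else (\u.u)) in (if true then 6 else 9))
step 4: [if@0] (let y = (\z.8) in (if true then 6 else 9))
step 5: [let@root] (if true then 6 else 9)
step 6: [if@root] 6

Answer: if at root : (if true then 6 else 9)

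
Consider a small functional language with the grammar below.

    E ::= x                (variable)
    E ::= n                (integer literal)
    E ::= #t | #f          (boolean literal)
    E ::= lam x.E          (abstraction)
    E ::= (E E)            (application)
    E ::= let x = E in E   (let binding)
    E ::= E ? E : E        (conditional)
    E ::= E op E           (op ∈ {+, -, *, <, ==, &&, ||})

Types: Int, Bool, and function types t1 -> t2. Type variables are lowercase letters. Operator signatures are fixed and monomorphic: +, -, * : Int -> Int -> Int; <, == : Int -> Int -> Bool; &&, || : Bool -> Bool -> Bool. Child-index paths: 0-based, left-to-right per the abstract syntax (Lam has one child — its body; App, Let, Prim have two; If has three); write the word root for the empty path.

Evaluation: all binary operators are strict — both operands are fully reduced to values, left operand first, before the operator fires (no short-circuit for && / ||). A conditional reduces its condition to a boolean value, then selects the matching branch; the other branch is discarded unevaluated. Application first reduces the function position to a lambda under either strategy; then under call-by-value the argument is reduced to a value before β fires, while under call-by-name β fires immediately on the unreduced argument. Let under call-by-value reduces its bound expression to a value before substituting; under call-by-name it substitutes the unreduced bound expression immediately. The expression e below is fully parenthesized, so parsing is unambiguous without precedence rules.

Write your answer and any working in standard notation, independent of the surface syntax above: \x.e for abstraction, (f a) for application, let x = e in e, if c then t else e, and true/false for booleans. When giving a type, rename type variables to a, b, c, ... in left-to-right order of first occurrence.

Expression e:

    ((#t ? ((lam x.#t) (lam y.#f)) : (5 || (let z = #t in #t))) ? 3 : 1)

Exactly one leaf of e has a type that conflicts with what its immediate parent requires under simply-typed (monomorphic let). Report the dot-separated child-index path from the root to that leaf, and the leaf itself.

Answer: 0.2.0 : 5

Working:
  unify Bool ~ Bool
\x._ : a -> Bool
\y._ : b -> Bool
  unify a -> Bool ~ (b -> Bool) -> c
  unify a ~ b -> Bool
  unify Bool ~ c
_ _ : Bool
  unify Int ~ Bool
  FAIL: mismatch Int ~ Bool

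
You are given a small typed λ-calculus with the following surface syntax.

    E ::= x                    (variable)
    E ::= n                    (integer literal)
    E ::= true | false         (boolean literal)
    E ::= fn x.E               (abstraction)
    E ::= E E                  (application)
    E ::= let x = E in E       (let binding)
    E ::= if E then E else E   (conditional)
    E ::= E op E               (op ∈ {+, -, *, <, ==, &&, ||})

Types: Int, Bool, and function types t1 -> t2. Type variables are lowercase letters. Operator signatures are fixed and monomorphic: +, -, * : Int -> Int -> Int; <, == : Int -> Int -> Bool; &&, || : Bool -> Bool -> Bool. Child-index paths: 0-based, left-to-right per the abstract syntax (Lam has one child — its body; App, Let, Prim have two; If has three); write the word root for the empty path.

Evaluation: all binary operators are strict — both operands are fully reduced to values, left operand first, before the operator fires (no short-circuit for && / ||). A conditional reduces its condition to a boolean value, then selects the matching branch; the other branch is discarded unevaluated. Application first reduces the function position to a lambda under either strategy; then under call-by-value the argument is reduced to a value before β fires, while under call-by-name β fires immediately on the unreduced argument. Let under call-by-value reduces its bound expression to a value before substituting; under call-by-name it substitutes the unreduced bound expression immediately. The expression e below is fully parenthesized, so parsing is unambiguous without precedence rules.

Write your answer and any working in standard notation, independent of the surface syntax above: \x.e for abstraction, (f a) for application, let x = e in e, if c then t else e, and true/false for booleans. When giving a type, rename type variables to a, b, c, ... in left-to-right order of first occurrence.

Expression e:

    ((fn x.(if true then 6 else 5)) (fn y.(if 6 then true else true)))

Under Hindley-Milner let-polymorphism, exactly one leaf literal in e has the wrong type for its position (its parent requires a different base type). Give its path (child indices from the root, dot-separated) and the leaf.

Trace:
  unify Bool ~ Bool
  unify Int ~ Int
\x._ : a -> Int
  unify Int ~ Bool
  FAIL: mismatch Int ~ Bool

Answer: 1.0.0 : 6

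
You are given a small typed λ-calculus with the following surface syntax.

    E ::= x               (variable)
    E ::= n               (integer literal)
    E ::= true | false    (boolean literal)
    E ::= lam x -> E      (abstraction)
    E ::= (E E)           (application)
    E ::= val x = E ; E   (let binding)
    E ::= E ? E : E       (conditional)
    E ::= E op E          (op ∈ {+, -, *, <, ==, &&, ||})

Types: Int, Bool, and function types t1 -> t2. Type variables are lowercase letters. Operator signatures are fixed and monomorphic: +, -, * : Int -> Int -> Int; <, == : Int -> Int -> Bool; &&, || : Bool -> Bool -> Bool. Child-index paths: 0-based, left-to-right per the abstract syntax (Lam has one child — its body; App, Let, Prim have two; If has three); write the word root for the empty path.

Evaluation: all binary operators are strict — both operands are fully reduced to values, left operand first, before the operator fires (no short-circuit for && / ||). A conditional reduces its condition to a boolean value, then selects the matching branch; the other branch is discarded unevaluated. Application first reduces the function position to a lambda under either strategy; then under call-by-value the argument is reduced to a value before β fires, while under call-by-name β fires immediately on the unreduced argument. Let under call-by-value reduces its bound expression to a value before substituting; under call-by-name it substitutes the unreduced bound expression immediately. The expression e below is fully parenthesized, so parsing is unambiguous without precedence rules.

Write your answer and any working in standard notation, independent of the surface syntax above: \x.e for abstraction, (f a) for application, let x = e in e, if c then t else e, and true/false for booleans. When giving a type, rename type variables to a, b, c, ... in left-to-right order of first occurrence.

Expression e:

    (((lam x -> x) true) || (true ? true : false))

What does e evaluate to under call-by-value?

Answer: true

Trace:
step 0: (((\x.x) true) || (if true then true else false))
step 1: [beta@0] (true || (if true then true else false))
step 2: [if@1] (true || true)
step 3: [delta@root] true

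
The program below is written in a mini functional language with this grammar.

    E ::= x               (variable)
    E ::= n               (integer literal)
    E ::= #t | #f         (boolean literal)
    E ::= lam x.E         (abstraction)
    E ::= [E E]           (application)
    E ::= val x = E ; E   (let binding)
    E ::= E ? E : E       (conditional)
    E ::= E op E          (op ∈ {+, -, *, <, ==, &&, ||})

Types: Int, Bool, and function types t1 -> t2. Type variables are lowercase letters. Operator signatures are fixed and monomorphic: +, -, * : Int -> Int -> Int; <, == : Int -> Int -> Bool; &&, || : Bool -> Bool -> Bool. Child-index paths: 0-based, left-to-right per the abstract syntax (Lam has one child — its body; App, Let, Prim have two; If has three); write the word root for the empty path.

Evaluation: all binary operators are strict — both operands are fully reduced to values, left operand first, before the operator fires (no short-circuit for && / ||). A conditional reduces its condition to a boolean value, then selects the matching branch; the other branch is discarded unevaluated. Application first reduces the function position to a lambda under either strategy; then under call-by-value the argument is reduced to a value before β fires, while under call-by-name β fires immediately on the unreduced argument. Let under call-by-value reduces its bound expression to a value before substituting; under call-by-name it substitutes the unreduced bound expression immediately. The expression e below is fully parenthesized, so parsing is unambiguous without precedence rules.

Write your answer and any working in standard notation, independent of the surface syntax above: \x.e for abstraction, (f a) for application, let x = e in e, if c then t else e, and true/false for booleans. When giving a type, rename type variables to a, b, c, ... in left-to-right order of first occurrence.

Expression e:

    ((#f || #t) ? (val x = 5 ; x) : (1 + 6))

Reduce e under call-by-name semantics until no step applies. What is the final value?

Answer: 5

Trace:
step 0: (if (false || true) then (let x = 5 in x) else (1 + 6))
step 1: [delta@0] (if true then (let x = 5 in x) else (1 + 6))
step 2: [if@root] (let x = 5 in x)
step 3: [let@root] 5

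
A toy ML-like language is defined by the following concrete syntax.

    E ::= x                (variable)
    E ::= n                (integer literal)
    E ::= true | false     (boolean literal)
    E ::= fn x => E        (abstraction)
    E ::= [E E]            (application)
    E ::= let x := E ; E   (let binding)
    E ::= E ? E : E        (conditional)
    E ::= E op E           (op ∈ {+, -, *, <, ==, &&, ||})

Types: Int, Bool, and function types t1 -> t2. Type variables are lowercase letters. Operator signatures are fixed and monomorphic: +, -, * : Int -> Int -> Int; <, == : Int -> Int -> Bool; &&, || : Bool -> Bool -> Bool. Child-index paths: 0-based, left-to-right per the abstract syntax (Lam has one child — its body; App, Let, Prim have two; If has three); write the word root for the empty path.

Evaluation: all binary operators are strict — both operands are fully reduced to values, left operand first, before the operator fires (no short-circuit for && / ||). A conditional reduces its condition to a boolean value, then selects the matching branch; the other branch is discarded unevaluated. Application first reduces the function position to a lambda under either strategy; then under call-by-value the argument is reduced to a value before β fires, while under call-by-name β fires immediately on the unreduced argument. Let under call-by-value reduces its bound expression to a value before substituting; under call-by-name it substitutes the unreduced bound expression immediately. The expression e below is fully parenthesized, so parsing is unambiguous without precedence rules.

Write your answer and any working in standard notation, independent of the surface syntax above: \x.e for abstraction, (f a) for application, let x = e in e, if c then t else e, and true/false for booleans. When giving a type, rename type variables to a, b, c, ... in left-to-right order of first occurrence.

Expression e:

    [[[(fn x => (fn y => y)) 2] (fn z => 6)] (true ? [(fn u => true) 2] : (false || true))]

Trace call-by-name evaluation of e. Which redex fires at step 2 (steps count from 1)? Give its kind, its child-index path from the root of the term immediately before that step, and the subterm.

Derivation:
step 0: ((((\x.(\y.y)) 2) (\z.6)) (if true then ((\u.true) 2) else (false || true)))
step 1: [beta@0.0] (((\y.y) (\z.6)) (if true then ((\u.true) 2) else (false || true)))
step 2: [beta@0] ((\z.6) (if true then ((\u.true) 2) else (false || true)))

Answer: beta at 0 : ((\y.y) (\z.6))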